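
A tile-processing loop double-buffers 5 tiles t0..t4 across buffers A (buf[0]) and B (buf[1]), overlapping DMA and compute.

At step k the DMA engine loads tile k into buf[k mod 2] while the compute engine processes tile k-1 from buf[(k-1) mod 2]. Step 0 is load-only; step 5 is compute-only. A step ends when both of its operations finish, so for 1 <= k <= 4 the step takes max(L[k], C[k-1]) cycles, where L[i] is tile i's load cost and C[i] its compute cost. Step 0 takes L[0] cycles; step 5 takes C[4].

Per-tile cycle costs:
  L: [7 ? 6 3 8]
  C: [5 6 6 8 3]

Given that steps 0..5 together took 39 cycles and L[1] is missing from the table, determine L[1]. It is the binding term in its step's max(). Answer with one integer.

L[1] = 9

step 0 → dur = L[0]=7 = 7
step 1 → dur = max(L[1]=?, C[0]=5) = L[1]  (unknown; binding)
step 2 → dur = max(L[2]=6, C[1]=6) = 6
step 3 → dur = max(L[3]=3, C[2]=6) = 6
step 4 → dur = max(L[4]=8, C[3]=8) = 8
step 5 → dur = C[4]=3 = 3
sum of known step durations = 30
dur[1] = total - known = 39 - 30 = 9
L[1] is the binding max in step 1, so L[1] = dur[1] = 9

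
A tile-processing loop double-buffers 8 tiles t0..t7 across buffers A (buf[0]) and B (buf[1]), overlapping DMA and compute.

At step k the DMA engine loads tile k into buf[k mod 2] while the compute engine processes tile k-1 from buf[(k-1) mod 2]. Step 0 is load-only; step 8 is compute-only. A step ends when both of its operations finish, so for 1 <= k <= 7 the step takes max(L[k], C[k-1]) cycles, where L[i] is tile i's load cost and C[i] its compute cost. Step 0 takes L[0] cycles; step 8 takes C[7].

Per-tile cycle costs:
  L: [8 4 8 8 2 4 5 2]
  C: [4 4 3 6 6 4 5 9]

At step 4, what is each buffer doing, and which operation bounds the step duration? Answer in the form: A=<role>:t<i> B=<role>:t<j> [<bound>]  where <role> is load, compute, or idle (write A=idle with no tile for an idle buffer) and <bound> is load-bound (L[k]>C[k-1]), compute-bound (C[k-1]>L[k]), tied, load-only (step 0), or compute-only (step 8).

step 4: A=load:t4 B=compute:t3 [compute-bound]

[0] DMA t0→A (8c) ∥ CU idle ⇒ 8c, clock 8
[1] DMA t1→B (4c) ∥ CU A:t0 (4c) ⇒ 4c, clock 12
[2] DMA t2→A (8c) ∥ CU B:t1 (4c) ⇒ 8c, clock 20
[3] DMA t3→B (8c) ∥ CU A:t2 (3c) ⇒ 8c, clock 28
[4] DMA t4→A (2c) ∥ CU B:t3 (6c) ⇒ 6c, clock 34
[5] DMA t5→B (4c) ∥ CU A:t4 (6c) ⇒ 6c, clock 40
[6] DMA t6→A (5c) ∥ CU B:t5 (4c) ⇒ 5c, clock 45
[7] DMA t7→B (2c) ∥ CU A:t6 (5c) ⇒ 5c, clock 50
[8] DMA idle ∥ CU B:t7 (9c) ⇒ 9c, clock 59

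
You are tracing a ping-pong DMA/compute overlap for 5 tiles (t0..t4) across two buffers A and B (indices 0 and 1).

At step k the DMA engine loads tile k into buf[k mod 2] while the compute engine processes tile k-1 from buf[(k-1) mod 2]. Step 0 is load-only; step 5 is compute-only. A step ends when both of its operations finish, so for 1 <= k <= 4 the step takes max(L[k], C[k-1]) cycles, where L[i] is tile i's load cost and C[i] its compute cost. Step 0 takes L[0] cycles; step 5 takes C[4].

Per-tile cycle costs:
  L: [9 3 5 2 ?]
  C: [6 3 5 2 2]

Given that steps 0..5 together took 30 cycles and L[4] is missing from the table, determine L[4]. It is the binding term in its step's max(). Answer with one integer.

L[4] = 3

step 0 → dur = L[0]=9 = 9
step 1 → dur = max(L[1]=3, C[0]=6) = 6
step 2 → dur = max(L[2]=5, C[1]=3) = 5
step 3 → dur = max(L[3]=2, C[2]=5) = 5
step 4 → dur = max(L[4]=?, C[3]=2) = L[4]  (unknown; binding)
step 5 → dur = C[4]=2 = 2
sum of known step durations = 27
dur[4] = total - known = 30 - 27 = 3
L[4] is the binding max in step 4, so L[4] = dur[4] = 3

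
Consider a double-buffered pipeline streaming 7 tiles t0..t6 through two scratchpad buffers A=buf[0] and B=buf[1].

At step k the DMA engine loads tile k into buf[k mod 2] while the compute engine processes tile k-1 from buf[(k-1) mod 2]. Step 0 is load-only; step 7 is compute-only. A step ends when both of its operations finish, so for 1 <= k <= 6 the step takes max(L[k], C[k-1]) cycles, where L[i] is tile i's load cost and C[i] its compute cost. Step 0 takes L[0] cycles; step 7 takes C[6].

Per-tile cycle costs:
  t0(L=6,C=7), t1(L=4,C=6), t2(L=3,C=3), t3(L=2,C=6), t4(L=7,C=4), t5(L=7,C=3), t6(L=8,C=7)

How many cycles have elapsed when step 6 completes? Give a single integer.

end_cycle[6] = 44

[0] DMA t0→A (6c) ∥ CU idle ⇒ 6c, clock 6
[1] DMA t1→B (4c) ∥ CU A:t0 (7c) ⇒ 7c, clock 13
[2] DMA t2→A (3c) ∥ CU B:t1 (6c) ⇒ 6c, clock 19
[3] DMA t3→B (2c) ∥ CU A:t2 (3c) ⇒ 3c, clock 22
[4] DMA t4→A (7c) ∥ CU B:t3 (6c) ⇒ 7c, clock 29
[5] DMA t5→B (7c) ∥ CU A:t4 (4c) ⇒ 7c, clock 36
[6] DMA t6→A (8c) ∥ CU B:t5 (3c) ⇒ 8c, clock 44
[7] DMA idle ∥ CU A:t6 (7c) ⇒ 7c, clock 51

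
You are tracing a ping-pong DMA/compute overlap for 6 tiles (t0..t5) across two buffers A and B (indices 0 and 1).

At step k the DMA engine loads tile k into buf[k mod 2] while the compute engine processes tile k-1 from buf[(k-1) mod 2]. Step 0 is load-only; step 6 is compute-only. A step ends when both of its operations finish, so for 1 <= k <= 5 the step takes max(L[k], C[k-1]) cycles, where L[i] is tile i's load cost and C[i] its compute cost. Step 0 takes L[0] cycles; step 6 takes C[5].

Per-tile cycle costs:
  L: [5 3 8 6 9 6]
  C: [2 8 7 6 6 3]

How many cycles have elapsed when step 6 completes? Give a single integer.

k=0 load=t0/5c comp=- wait=5 total=5
k=1 load=t1/3c comp=t0/2c wait=3 total=8
k=2 load=t2/8c comp=t1/8c wait=8 total=16
k=3 load=t3/6c comp=t2/7c wait=7 total=23
k=4 load=t4/9c comp=t3/6c wait=9 total=32
k=5 load=t5/6c comp=t4/6c wait=6 total=38
k=6 load=- comp=t5/3c wait=3 total=41

end_cycle[6] = 41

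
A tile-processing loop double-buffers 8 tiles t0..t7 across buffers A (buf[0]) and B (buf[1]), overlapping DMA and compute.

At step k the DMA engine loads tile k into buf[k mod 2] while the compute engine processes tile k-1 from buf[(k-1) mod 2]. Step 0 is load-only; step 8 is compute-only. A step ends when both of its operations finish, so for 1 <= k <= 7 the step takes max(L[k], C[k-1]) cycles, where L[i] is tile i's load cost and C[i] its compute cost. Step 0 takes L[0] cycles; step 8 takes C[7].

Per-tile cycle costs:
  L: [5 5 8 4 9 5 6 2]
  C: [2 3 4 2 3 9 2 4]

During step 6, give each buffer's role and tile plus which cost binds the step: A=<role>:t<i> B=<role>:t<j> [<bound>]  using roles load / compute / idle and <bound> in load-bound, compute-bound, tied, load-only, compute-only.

step 6: A=load:t6 B=compute:t5 [compute-bound]

k=0 load=t0/5c comp=- wait=5 total=5
k=1 load=t1/5c comp=t0/2c wait=5 total=10
k=2 load=t2/8c comp=t1/3c wait=8 total=18
k=3 load=t3/4c comp=t2/4c wait=4 total=22
k=4 load=t4/9c comp=t3/2c wait=9 total=31
k=5 load=t5/5c comp=t4/3c wait=5 total=36
k=6 load=t6/6c comp=t5/9c wait=9 total=45
k=7 load=t7/2c comp=t6/2c wait=2 total=47
k=8 load=- comp=t7/4c wait=4 total=51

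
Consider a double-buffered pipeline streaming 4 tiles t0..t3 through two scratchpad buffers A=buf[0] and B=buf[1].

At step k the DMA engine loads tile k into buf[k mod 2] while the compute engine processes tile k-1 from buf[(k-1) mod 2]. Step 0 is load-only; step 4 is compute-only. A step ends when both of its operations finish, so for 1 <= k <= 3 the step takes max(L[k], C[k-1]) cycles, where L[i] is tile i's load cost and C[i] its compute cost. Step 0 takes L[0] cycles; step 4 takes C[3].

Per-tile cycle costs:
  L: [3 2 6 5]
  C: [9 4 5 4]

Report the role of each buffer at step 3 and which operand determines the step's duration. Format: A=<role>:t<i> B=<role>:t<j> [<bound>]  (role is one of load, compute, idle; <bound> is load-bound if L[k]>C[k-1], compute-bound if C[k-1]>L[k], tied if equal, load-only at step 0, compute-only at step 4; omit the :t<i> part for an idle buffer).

step 3: A=compute:t2 B=load:t3 [tied]

  0. 3=3c; end=3; A:t0 B:-
  1. max(2,9)=9c; end=12; A:t0 B:t1
  2. max(6,4)=6c; end=18; A:t2 B:t1
  3. max(5,5)=5c; end=23; A:t2 B:t3
  4. 4=4c; end=27; A:t2 B:t3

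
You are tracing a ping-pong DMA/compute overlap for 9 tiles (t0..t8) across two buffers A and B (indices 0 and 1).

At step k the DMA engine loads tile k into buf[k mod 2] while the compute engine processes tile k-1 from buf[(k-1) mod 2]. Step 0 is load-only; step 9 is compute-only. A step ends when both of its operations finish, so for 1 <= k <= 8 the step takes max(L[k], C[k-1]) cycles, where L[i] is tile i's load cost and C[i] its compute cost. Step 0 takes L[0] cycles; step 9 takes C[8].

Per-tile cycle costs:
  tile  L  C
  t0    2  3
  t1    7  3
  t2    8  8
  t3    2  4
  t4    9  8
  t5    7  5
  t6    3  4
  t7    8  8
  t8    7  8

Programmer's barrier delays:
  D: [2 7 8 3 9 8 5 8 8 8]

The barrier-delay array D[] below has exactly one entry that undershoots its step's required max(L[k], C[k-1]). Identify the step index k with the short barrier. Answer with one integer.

hazard at step 3

[0] required=L[0]=2=2 vs D=2 ok
[1] required=max(L[1]=7,C[0]=3)=7 vs D=7 ok
[2] required=max(L[2]=8,C[1]=3)=8 vs D=8 ok
[3] required=max(L[3]=2,C[2]=8)=8 vs D=3 SHORT
[4] required=max(L[4]=9,C[3]=4)=9 vs D=9 ok
[5] required=max(L[5]=7,C[4]=8)=8 vs D=8 ok
[6] required=max(L[6]=3,C[5]=5)=5 vs D=5 ok
[7] required=max(L[7]=8,C[6]=4)=8 vs D=8 ok
[8] required=max(L[8]=7,C[7]=8)=8 vs D=8 ok
[9] required=C[8]=8=8 vs D=8 ok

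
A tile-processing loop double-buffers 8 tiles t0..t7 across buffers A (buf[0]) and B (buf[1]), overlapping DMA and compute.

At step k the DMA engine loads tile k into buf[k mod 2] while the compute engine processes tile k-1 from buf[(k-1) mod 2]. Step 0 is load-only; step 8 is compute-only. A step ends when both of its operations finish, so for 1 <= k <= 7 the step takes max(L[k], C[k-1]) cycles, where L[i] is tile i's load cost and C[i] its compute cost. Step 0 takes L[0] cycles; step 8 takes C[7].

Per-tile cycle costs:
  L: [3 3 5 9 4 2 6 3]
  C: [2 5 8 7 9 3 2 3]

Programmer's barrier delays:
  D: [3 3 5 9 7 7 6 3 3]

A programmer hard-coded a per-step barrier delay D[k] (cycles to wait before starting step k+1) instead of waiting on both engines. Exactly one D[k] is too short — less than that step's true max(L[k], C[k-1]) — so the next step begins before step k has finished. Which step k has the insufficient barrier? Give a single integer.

hazard at step 5

[0] required=L[0]=3=3 vs D=3 ok
[1] required=max(L[1]=3,C[0]=2)=3 vs D=3 ok
[2] required=max(L[2]=5,C[1]=5)=5 vs D=5 ok
[3] required=max(L[3]=9,C[2]=8)=9 vs D=9 ok
[4] required=max(L[4]=4,C[3]=7)=7 vs D=7 ok
[5] required=max(L[5]=2,C[4]=9)=9 vs D=7 SHORT
[6] required=max(L[6]=6,C[5]=3)=6 vs D=6 ok
[7] required=max(L[7]=3,C[6]=2)=3 vs D=3 ok
[8] required=C[7]=3=3 vs D=3 ok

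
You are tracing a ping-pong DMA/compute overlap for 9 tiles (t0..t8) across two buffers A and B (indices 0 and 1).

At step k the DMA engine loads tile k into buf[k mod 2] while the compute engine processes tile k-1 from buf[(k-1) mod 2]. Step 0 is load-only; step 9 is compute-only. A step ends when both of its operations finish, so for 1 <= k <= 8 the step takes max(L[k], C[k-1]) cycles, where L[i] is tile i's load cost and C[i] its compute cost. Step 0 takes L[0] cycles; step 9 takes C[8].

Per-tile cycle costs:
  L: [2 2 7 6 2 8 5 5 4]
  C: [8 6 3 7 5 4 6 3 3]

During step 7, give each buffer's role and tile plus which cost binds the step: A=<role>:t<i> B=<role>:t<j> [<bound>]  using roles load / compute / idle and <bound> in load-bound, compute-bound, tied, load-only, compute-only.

step 0: L[0]=2 → dur=2, Σ=2 | A=load:t0 B=idle [load-only]
step 1: L[1]=2 C[0]=8 → dur=8, Σ=10 | A=compute:t0 B=load:t1 [compute-bound]
step 2: L[2]=7 C[1]=6 → dur=7, Σ=17 | A=load:t2 B=compute:t1 [load-bound]
step 3: L[3]=6 C[2]=3 → dur=6, Σ=23 | A=compute:t2 B=load:t3 [load-bound]
step 4: L[4]=2 C[3]=7 → dur=7, Σ=30 | A=load:t4 B=compute:t3 [compute-bound]
step 5: L[5]=8 C[4]=5 → dur=8, Σ=38 | A=compute:t4 B=load:t5 [load-bound]
step 6: L[6]=5 C[5]=4 → dur=5, Σ=43 | A=load:t6 B=compute:t5 [load-bound]
step 7: L[7]=5 C[6]=6 → dur=6, Σ=49 | A=compute:t6 B=load:t7 [compute-bound]
step 8: L[8]=4 C[7]=3 → dur=4, Σ=53 | A=load:t8 B=compute:t7 [load-bound]
step 9: C[8]=3 → dur=3, Σ=56 | A=compute:t8 B=idle [compute-only]

step 7: A=compute:t6 B=load:t7 [compute-bound]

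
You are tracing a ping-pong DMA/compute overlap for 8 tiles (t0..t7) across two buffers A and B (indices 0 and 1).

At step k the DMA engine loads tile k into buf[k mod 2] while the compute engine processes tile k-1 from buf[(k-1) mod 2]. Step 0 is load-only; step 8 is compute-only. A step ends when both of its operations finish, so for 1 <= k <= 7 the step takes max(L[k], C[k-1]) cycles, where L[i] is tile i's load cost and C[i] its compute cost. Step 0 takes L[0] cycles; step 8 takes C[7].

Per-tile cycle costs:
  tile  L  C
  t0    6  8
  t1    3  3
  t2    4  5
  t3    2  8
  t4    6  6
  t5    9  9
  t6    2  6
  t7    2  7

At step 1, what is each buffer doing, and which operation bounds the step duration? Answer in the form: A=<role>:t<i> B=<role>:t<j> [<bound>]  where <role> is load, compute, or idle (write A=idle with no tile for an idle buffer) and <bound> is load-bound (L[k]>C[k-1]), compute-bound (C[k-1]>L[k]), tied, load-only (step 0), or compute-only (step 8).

  0. 6=6c; end=6; A:t0 B:-
  1. max(3,8)=8c; end=14; A:t0 B:t1
  2. max(4,3)=4c; end=18; A:t2 B:t1
  3. max(2,5)=5c; end=23; A:t2 B:t3
  4. max(6,8)=8c; end=31; A:t4 B:t3
  5. max(9,6)=9c; end=40; A:t4 B:t5
  6. max(2,9)=9c; end=49; A:t6 B:t5
  7. max(2,6)=6c; end=55; A:t6 B:t7
  8. 7=7c; end=62; A:t6 B:t7

step 1: A=compute:t0 B=load:t1 [compute-bound]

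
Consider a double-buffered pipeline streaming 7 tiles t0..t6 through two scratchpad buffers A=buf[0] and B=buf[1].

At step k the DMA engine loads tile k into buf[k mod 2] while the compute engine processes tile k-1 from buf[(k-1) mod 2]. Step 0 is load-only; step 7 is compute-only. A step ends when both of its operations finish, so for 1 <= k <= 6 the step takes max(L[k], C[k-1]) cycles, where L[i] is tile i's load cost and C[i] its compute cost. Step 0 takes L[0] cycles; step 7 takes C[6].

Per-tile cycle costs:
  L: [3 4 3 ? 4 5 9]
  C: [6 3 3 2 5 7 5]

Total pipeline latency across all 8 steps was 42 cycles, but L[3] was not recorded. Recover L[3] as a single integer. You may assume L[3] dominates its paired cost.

L[3] = 7

step 0: dur = L[0]=3 = 3
step 1: dur = max(L[1]=4, C[0]=6) = 6
step 2: dur = max(L[2]=3, C[1]=3) = 3
step 3: dur = max(L[3]=?, C[2]=3) = L[3]  (unknown; binding)
step 4: dur = max(L[4]=4, C[3]=2) = 4
step 5: dur = max(L[5]=5, C[4]=5) = 5
step 6: dur = max(L[6]=9, C[5]=7) = 9
step 7: dur = C[6]=5 = 5
sum of known step durations = 35
dur[3] = total - known = 42 - 35 = 7
L[3] is the binding max in step 3, so L[3] = dur[3] = 7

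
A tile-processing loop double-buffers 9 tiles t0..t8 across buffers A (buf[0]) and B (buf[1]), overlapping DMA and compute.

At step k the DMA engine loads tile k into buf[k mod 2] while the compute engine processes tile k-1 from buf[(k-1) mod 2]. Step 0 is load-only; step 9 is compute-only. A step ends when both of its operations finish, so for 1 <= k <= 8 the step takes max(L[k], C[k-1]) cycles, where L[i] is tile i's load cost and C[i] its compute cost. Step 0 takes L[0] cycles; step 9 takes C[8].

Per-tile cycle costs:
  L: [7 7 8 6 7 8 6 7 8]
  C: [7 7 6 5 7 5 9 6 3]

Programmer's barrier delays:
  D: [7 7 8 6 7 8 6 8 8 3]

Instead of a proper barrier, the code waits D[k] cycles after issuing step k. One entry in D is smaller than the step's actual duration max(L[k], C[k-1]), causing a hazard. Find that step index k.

hazard at step 7

[0] required=L[0]=7=7 vs D=7 ok
[1] required=max(L[1]=7,C[0]=7)=7 vs D=7 ok
[2] required=max(L[2]=8,C[1]=7)=8 vs D=8 ok
[3] required=max(L[3]=6,C[2]=6)=6 vs D=6 ok
[4] required=max(L[4]=7,C[3]=5)=7 vs D=7 ok
[5] required=max(L[5]=8,C[4]=7)=8 vs D=8 ok
[6] required=max(L[6]=6,C[5]=5)=6 vs D=6 ok
[7] required=max(L[7]=7,C[6]=9)=9 vs D=8 SHORT
[8] required=max(L[8]=8,C[7]=6)=8 vs D=8 ok
[9] required=C[8]=3=3 vs D=3 ok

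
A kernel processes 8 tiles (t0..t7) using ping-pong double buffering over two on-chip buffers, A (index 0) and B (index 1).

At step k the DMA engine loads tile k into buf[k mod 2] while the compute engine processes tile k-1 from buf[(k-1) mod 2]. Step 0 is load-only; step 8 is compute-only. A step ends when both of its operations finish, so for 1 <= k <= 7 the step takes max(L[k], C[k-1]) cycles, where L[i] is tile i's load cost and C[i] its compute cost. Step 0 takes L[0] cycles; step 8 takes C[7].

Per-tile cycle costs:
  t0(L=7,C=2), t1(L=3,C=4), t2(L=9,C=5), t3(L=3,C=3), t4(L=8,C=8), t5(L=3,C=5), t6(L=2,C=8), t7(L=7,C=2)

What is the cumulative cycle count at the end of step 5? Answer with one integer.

[0] DMA t0→A (7c) ∥ CU idle ⇒ 7c, clock 7
[1] DMA t1→B (3c) ∥ CU A:t0 (2c) ⇒ 3c, clock 10
[2] DMA t2→A (9c) ∥ CU B:t1 (4c) ⇒ 9c, clock 19
[3] DMA t3→B (3c) ∥ CU A:t2 (5c) ⇒ 5c, clock 24
[4] DMA t4→A (8c) ∥ CU B:t3 (3c) ⇒ 8c, clock 32
[5] DMA t5→B (3c) ∥ CU A:t4 (8c) ⇒ 8c, clock 40
[6] DMA t6→A (2c) ∥ CU B:t5 (5c) ⇒ 5c, clock 45
[7] DMA t7→B (7c) ∥ CU A:t6 (8c) ⇒ 8c, clock 53
[8] DMA idle ∥ CU B:t7 (2c) ⇒ 2c, clock 55

end_cycle[5] = 40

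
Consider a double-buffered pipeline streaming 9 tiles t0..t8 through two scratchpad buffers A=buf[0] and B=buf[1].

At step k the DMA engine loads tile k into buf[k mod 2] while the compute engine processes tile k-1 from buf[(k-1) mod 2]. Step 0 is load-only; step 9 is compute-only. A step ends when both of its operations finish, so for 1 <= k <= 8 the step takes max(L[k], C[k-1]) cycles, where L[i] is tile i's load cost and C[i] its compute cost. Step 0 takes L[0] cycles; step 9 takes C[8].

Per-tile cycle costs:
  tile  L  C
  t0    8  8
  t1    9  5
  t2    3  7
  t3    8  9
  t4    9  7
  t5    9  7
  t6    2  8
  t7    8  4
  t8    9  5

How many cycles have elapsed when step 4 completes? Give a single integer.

step 0: L[0]=8 → dur=8, Σ=8 | A=load:t0 B=idle [load-only]
step 1: L[1]=9 C[0]=8 → dur=9, Σ=17 | A=compute:t0 B=load:t1 [load-bound]
step 2: L[2]=3 C[1]=5 → dur=5, Σ=22 | A=load:t2 B=compute:t1 [compute-bound]
step 3: L[3]=8 C[2]=7 → dur=8, Σ=30 | A=compute:t2 B=load:t3 [load-bound]
step 4: L[4]=9 C[3]=9 → dur=9, Σ=39 | A=load:t4 B=compute:t3 [tied]
step 5: L[5]=9 C[4]=7 → dur=9, Σ=48 | A=compute:t4 B=load:t5 [load-bound]
step 6: L[6]=2 C[5]=7 → dur=7, Σ=55 | A=load:t6 B=compute:t5 [compute-bound]
step 7: L[7]=8 C[6]=8 → dur=8, Σ=63 | A=compute:t6 B=load:t7 [tied]
step 8: L[8]=9 C[7]=4 → dur=9, Σ=72 | A=load:t8 B=compute:t7 [load-bound]
step 9: C[8]=5 → dur=5, Σ=77 | A=compute:t8 B=idle [compute-only]

end_cycle[4] = 39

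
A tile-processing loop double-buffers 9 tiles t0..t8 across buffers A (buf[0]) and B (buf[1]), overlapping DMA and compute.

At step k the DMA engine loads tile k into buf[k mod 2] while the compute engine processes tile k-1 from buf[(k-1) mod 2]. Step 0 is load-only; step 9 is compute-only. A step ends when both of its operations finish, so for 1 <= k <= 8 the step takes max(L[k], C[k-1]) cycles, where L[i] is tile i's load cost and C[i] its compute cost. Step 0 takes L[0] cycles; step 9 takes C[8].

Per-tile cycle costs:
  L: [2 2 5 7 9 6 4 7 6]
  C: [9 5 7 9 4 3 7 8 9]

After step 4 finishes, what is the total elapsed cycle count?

end_cycle[4] = 32

k=0 load=t0/2c comp=- wait=2 total=2
k=1 load=t1/2c comp=t0/9c wait=9 total=11
k=2 load=t2/5c comp=t1/5c wait=5 total=16
k=3 load=t3/7c comp=t2/7c wait=7 total=23
k=4 load=t4/9c comp=t3/9c wait=9 total=32
k=5 load=t5/6c comp=t4/4c wait=6 total=38
k=6 load=t6/4c comp=t5/3c wait=4 total=42
k=7 load=t7/7c comp=t6/7c wait=7 total=49
k=8 load=t8/6c comp=t7/8c wait=8 total=57
k=9 load=- comp=t8/9c wait=9 total=66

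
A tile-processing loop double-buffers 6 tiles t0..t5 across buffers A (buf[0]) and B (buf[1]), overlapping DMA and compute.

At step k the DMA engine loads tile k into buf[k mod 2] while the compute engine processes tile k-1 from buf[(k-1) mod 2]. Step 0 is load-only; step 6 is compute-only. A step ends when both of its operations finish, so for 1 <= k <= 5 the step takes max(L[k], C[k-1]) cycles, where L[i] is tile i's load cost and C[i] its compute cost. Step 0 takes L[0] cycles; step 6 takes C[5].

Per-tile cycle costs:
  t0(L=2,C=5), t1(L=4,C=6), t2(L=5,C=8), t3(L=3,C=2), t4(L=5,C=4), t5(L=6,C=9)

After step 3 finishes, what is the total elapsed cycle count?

k=0 load=t0/2c comp=- wait=2 total=2
k=1 load=t1/4c comp=t0/5c wait=5 total=7
k=2 load=t2/5c comp=t1/6c wait=6 total=13
k=3 load=t3/3c comp=t2/8c wait=8 total=21
k=4 load=t4/5c comp=t3/2c wait=5 total=26
k=5 load=t5/6c comp=t4/4c wait=6 total=32
k=6 load=- comp=t5/9c wait=9 total=41

end_cycle[3] = 21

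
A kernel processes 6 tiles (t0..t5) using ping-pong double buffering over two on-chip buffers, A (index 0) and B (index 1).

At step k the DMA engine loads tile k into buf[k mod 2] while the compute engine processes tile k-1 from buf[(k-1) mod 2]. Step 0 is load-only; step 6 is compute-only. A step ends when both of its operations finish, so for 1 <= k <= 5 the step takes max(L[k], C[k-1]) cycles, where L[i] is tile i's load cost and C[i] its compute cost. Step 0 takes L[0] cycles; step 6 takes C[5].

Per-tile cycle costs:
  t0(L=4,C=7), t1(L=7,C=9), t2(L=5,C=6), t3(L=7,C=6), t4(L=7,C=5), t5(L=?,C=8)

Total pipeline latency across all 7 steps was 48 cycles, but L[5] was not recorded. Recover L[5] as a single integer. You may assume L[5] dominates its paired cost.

step 0 | dur = L[0]=4 = 4
step 1 | dur = max(L[1]=7, C[0]=7) = 7
step 2 | dur = max(L[2]=5, C[1]=9) = 9
step 3 | dur = max(L[3]=7, C[2]=6) = 7
step 4 | dur = max(L[4]=7, C[3]=6) = 7
step 5 | dur = max(L[5]=?, C[4]=5) = L[5]  (unknown; binding)
step 6 | dur = C[5]=8 = 8
sum of known step durations = 42
dur[5] = total - known = 48 - 42 = 6
L[5] is the binding max in step 5, so L[5] = dur[5] = 6

L[5] = 6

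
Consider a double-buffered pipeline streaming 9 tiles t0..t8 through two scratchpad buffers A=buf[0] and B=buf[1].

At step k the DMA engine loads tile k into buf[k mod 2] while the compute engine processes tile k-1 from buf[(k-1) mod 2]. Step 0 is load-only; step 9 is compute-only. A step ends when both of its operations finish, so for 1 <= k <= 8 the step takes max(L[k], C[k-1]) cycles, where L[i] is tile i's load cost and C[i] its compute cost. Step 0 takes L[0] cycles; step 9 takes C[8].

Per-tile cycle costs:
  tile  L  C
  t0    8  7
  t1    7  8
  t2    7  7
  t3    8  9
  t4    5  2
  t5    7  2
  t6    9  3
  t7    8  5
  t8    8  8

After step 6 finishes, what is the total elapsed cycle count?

end_cycle[6] = 56

[0] DMA t0→A (8c) ∥ CU idle ⇒ 8c, clock 8
[1] DMA t1→B (7c) ∥ CU A:t0 (7c) ⇒ 7c, clock 15
[2] DMA t2→A (7c) ∥ CU B:t1 (8c) ⇒ 8c, clock 23
[3] DMA t3→B (8c) ∥ CU A:t2 (7c) ⇒ 8c, clock 31
[4] DMA t4→A (5c) ∥ CU B:t3 (9c) ⇒ 9c, clock 40
[5] DMA t5→B (7c) ∥ CU A:t4 (2c) ⇒ 7c, clock 47
[6] DMA t6→A (9c) ∥ CU B:t5 (2c) ⇒ 9c, clock 56
[7] DMA t7→B (8c) ∥ CU A:t6 (3c) ⇒ 8c, clock 64
[8] DMA t8→A (8c) ∥ CU B:t7 (5c) ⇒ 8c, clock 72
[9] DMA idle ∥ CU A:t8 (8c) ⇒ 8c, clock 80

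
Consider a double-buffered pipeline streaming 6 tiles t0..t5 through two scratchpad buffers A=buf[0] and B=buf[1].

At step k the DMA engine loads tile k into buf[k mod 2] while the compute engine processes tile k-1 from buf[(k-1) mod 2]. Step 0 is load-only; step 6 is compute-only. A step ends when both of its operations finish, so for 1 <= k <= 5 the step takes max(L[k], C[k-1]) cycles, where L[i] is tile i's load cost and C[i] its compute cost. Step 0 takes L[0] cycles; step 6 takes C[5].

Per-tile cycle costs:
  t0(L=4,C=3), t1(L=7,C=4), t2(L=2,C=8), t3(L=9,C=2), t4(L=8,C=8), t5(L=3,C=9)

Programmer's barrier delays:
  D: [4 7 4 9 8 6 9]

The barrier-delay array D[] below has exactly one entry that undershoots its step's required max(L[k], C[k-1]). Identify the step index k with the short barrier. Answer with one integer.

hazard at step 5

step 0: need L[0]=4 = 4; D[0]=4 ok
step 1: need max(L[1]=7,C[0]=3) = 7; D[1]=7 ok
step 2: need max(L[2]=2,C[1]=4) = 4; D[2]=4 ok
step 3: need max(L[3]=9,C[2]=8) = 9; D[3]=9 ok
step 4: need max(L[4]=8,C[3]=2) = 8; D[4]=8 ok
step 5: need max(L[5]=3,C[4]=8) = 8; D[5]=6 SHORT
step 6: need C[5]=9 = 9; D[6]=9 ok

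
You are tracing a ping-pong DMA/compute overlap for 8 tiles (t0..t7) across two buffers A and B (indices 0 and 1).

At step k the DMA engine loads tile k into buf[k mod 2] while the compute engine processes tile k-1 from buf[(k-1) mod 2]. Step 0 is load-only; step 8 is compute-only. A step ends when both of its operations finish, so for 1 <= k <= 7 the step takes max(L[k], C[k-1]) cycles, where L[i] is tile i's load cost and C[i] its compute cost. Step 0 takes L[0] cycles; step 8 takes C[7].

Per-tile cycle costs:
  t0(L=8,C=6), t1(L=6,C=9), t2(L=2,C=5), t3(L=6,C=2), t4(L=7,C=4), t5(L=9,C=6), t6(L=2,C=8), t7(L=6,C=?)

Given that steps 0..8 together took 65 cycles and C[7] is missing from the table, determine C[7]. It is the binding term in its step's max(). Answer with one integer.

step 0 = dur = L[0]=8 = 8
step 1 = dur = max(L[1]=6, C[0]=6) = 6
step 2 = dur = max(L[2]=2, C[1]=9) = 9
step 3 = dur = max(L[3]=6, C[2]=5) = 6
step 4 = dur = max(L[4]=7, C[3]=2) = 7
step 5 = dur = max(L[5]=9, C[4]=4) = 9
step 6 = dur = max(L[6]=2, C[5]=6) = 6
step 7 = dur = max(L[7]=6, C[6]=8) = 8
step 8 = dur = C[7]=? = C[7]  (unknown; binding)
sum of known step durations = 59
dur[8] = total - known = 65 - 59 = 6
C[7] is the binding max in step 8, so C[7] = dur[8] = 6

C[7] = 6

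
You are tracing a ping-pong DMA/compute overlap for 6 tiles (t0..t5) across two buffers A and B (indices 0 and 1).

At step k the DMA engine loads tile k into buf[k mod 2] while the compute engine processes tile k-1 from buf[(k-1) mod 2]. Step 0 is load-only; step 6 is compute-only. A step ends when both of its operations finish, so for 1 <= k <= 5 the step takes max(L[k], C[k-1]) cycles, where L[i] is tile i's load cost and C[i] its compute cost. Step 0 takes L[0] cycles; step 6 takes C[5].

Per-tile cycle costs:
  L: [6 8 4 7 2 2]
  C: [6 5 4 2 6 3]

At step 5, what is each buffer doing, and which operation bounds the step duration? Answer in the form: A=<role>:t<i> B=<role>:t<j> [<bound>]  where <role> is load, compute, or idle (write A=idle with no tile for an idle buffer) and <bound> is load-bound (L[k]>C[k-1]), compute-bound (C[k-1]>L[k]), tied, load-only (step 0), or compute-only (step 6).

k=0 load=t0/6c comp=- wait=6 total=6
k=1 load=t1/8c comp=t0/6c wait=8 total=14
k=2 load=t2/4c comp=t1/5c wait=5 total=19
k=3 load=t3/7c comp=t2/4c wait=7 total=26
k=4 load=t4/2c comp=t3/2c wait=2 total=28
k=5 load=t5/2c comp=t4/6c wait=6 total=34
k=6 load=- comp=t5/3c wait=3 total=37

step 5: A=compute:t4 B=load:t5 [compute-bound]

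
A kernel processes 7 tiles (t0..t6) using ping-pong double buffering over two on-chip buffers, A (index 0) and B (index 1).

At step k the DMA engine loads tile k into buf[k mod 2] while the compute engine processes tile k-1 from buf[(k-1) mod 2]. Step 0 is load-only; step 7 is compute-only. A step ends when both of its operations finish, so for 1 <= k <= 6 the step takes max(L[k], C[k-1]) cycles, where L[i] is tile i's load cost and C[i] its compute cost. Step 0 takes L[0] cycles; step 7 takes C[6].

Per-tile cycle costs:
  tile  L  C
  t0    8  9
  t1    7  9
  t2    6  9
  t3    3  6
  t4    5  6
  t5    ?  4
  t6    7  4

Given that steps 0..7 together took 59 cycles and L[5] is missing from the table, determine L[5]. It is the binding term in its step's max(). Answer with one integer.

step 0 → dur = L[0]=8 = 8
step 1 → dur = max(L[1]=7, C[0]=9) = 9
step 2 → dur = max(L[2]=6, C[1]=9) = 9
step 3 → dur = max(L[3]=3, C[2]=9) = 9
step 4 → dur = max(L[4]=5, C[3]=6) = 6
step 5 → dur = max(L[5]=?, C[4]=6) = L[5]  (unknown; binding)
step 6 → dur = max(L[6]=7, C[5]=4) = 7
step 7 → dur = C[6]=4 = 4
sum of known step durations = 52
dur[5] = total - known = 59 - 52 = 7
L[5] is the binding max in step 5, so L[5] = dur[5] = 7

L[5] = 7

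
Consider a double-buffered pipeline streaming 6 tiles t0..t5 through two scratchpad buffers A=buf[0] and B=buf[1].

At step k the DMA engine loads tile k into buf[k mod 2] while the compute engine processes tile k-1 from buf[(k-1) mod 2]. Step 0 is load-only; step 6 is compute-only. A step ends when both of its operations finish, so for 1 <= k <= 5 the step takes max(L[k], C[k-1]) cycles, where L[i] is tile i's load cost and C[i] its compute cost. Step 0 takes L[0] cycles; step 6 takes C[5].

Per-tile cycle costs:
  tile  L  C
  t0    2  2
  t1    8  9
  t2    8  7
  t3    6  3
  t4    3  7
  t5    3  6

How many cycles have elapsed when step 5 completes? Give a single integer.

end_cycle[5] = 36

k=0 load=t0/2c comp=- wait=2 total=2
k=1 load=t1/8c comp=t0/2c wait=8 total=10
k=2 load=t2/8c comp=t1/9c wait=9 total=19
k=3 load=t3/6c comp=t2/7c wait=7 total=26
k=4 load=t4/3c comp=t3/3c wait=3 total=29
k=5 load=t5/3c comp=t4/7c wait=7 total=36
k=6 load=- comp=t5/6c wait=6 total=42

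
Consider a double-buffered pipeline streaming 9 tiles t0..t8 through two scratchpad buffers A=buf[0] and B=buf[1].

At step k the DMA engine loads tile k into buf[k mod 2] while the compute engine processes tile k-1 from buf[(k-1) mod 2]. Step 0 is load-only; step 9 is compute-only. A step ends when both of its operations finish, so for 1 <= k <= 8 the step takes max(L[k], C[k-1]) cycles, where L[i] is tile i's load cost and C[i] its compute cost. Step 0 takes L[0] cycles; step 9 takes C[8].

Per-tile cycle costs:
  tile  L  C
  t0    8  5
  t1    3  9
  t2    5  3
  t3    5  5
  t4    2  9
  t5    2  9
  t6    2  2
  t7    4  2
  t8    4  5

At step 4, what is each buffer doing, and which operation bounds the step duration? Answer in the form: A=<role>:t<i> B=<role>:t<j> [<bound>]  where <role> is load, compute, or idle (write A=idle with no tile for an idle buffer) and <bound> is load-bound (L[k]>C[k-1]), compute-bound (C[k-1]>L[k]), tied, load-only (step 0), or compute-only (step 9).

step 4: A=load:t4 B=compute:t3 [compute-bound]

k=0 load=t0/8c comp=- wait=8 total=8
k=1 load=t1/3c comp=t0/5c wait=5 total=13
k=2 load=t2/5c comp=t1/9c wait=9 total=22
k=3 load=t3/5c comp=t2/3c wait=5 total=27
k=4 load=t4/2c comp=t3/5c wait=5 total=32
k=5 load=t5/2c comp=t4/9c wait=9 total=41
k=6 load=t6/2c comp=t5/9c wait=9 total=50
k=7 load=t7/4c comp=t6/2c wait=4 total=54
k=8 load=t8/4c comp=t7/2c wait=4 total=58
k=9 load=- comp=t8/5c wait=5 total=63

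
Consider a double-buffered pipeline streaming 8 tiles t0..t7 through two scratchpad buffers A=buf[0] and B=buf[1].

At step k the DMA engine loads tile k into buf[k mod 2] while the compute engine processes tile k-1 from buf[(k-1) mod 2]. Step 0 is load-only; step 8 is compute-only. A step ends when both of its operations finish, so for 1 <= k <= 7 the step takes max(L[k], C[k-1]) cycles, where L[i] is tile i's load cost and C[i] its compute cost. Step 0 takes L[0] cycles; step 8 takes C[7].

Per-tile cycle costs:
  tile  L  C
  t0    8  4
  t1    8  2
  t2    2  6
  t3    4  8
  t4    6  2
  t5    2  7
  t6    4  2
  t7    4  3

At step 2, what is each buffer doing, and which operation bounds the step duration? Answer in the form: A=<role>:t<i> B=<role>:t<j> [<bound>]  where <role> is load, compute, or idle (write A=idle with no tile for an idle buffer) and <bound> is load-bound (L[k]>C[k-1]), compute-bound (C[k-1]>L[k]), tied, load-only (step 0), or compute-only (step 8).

[0] DMA t0→A (8c) ∥ CU idle ⇒ 8c, clock 8
[1] DMA t1→B (8c) ∥ CU A:t0 (4c) ⇒ 8c, clock 16
[2] DMA t2→A (2c) ∥ CU B:t1 (2c) ⇒ 2c, clock 18
[3] DMA t3→B (4c) ∥ CU A:t2 (6c) ⇒ 6c, clock 24
[4] DMA t4→A (6c) ∥ CU B:t3 (8c) ⇒ 8c, clock 32
[5] DMA t5→B (2c) ∥ CU A:t4 (2c) ⇒ 2c, clock 34
[6] DMA t6→A (4c) ∥ CU B:t5 (7c) ⇒ 7c, clock 41
[7] DMA t7→B (4c) ∥ CU A:t6 (2c) ⇒ 4c, clock 45
[8] DMA idle ∥ CU B:t7 (3c) ⇒ 3c, clock 48

step 2: A=load:t2 B=compute:t1 [tied]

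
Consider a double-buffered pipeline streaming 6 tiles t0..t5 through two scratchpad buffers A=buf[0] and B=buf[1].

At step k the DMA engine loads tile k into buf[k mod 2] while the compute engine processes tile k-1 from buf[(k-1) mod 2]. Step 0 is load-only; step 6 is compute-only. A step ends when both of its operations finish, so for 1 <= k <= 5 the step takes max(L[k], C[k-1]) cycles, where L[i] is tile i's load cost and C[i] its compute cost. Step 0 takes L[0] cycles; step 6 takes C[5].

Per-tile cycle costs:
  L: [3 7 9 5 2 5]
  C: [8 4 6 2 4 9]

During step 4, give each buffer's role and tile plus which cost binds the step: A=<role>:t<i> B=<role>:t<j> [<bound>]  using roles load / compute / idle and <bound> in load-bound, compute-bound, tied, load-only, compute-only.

step 4: A=load:t4 B=compute:t3 [tied]

[0] DMA t0→A (3c) ∥ CU idle ⇒ 3c, clock 3
[1] DMA t1→B (7c) ∥ CU A:t0 (8c) ⇒ 8c, clock 11
[2] DMA t2→A (9c) ∥ CU B:t1 (4c) ⇒ 9c, clock 20
[3] DMA t3→B (5c) ∥ CU A:t2 (6c) ⇒ 6c, clock 26
[4] DMA t4→A (2c) ∥ CU B:t3 (2c) ⇒ 2c, clock 28
[5] DMA t5→B (5c) ∥ CU A:t4 (4c) ⇒ 5c, clock 33
[6] DMA idle ∥ CU B:t5 (9c) ⇒ 9c, clock 42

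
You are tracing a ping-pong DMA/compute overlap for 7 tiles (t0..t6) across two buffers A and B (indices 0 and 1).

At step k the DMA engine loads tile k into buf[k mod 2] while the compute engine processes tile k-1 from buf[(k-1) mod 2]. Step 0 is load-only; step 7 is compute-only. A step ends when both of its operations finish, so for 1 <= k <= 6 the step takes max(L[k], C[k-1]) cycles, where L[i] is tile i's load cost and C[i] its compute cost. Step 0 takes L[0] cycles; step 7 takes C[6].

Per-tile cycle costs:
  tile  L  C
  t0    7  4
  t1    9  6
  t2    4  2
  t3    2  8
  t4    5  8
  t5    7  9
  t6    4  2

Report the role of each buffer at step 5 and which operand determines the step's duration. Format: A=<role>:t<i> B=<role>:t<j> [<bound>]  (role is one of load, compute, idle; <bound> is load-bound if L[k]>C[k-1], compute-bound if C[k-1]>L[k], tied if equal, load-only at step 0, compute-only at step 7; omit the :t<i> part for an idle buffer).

[0] DMA t0→A (7c) ∥ CU idle ⇒ 7c, clock 7
[1] DMA t1→B (9c) ∥ CU A:t0 (4c) ⇒ 9c, clock 16
[2] DMA t2→A (4c) ∥ CU B:t1 (6c) ⇒ 6c, clock 22
[3] DMA t3→B (2c) ∥ CU A:t2 (2c) ⇒ 2c, clock 24
[4] DMA t4→A (5c) ∥ CU B:t3 (8c) ⇒ 8c, clock 32
[5] DMA t5→B (7c) ∥ CU A:t4 (8c) ⇒ 8c, clock 40
[6] DMA t6→A (4c) ∥ CU B:t5 (9c) ⇒ 9c, clock 49
[7] DMA idle ∥ CU A:t6 (2c) ⇒ 2c, clock 51

step 5: A=compute:t4 B=load:t5 [compute-bound]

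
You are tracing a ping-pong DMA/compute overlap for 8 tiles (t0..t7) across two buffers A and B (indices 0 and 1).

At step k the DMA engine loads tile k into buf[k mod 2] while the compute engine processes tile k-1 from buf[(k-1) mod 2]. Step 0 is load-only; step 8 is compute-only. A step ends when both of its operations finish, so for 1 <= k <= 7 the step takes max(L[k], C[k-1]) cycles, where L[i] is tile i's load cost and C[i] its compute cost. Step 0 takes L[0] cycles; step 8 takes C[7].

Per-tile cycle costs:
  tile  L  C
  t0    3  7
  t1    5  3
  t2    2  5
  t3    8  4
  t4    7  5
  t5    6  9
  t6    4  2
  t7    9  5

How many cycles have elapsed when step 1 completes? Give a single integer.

[0] DMA t0→A (3c) ∥ CU idle ⇒ 3c, clock 3
[1] DMA t1→B (5c) ∥ CU A:t0 (7c) ⇒ 7c, clock 10
[2] DMA t2→A (2c) ∥ CU B:t1 (3c) ⇒ 3c, clock 13
[3] DMA t3→B (8c) ∥ CU A:t2 (5c) ⇒ 8c, clock 21
[4] DMA t4→A (7c) ∥ CU B:t3 (4c) ⇒ 7c, clock 28
[5] DMA t5→B (6c) ∥ CU A:t4 (5c) ⇒ 6c, clock 34
[6] DMA t6→A (4c) ∥ CU B:t5 (9c) ⇒ 9c, clock 43
[7] DMA t7→B (9c) ∥ CU A:t6 (2c) ⇒ 9c, clock 52
[8] DMA idle ∥ CU B:t7 (5c) ⇒ 5c, clock 57

end_cycle[1] = 10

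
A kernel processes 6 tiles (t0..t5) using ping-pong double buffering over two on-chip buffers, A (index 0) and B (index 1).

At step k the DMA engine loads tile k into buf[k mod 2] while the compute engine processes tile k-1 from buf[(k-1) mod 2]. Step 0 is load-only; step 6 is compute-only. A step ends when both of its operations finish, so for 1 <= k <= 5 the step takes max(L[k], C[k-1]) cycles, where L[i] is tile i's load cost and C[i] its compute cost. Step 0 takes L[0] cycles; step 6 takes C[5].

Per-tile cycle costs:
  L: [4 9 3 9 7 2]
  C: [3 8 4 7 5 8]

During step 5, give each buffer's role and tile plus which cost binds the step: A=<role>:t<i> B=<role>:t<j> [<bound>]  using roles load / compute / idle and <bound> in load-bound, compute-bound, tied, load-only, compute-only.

[0] DMA t0→A (4c) ∥ CU idle ⇒ 4c, clock 4
[1] DMA t1→B (9c) ∥ CU A:t0 (3c) ⇒ 9c, clock 13
[2] DMA t2→A (3c) ∥ CU B:t1 (8c) ⇒ 8c, clock 21
[3] DMA t3→B (9c) ∥ CU A:t2 (4c) ⇒ 9c, clock 30
[4] DMA t4→A (7c) ∥ CU B:t3 (7c) ⇒ 7c, clock 37
[5] DMA t5→B (2c) ∥ CU A:t4 (5c) ⇒ 5c, clock 42
[6] DMA idle ∥ CU B:t5 (8c) ⇒ 8c, clock 50

step 5: A=compute:t4 B=load:t5 [compute-bound]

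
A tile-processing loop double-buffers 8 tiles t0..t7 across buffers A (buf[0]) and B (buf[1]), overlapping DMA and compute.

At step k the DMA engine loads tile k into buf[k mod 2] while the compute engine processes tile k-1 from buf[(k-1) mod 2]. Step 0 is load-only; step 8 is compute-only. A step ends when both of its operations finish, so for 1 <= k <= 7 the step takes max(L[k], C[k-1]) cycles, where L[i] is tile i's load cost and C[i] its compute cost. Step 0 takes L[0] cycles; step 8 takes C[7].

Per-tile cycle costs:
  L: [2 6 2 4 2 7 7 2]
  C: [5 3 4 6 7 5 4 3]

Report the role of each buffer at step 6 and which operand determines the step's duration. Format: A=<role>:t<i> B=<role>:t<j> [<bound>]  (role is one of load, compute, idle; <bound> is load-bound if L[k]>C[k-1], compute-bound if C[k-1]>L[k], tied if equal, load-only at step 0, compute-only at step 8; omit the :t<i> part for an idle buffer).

[0] DMA t0→A (2c) ∥ CU idle ⇒ 2c, clock 2
[1] DMA t1→B (6c) ∥ CU A:t0 (5c) ⇒ 6c, clock 8
[2] DMA t2→A (2c) ∥ CU B:t1 (3c) ⇒ 3c, clock 11
[3] DMA t3→B (4c) ∥ CU A:t2 (4c) ⇒ 4c, clock 15
[4] DMA t4→A (2c) ∥ CU B:t3 (6c) ⇒ 6c, clock 21
[5] DMA t5→B (7c) ∥ CU A:t4 (7c) ⇒ 7c, clock 28
[6] DMA t6→A (7c) ∥ CU B:t5 (5c) ⇒ 7c, clock 35
[7] DMA t7→B (2c) ∥ CU A:t6 (4c) ⇒ 4c, clock 39
[8] DMA idle ∥ CU B:t7 (3c) ⇒ 3c, clock 42

step 6: A=load:t6 B=compute:t5 [load-bound]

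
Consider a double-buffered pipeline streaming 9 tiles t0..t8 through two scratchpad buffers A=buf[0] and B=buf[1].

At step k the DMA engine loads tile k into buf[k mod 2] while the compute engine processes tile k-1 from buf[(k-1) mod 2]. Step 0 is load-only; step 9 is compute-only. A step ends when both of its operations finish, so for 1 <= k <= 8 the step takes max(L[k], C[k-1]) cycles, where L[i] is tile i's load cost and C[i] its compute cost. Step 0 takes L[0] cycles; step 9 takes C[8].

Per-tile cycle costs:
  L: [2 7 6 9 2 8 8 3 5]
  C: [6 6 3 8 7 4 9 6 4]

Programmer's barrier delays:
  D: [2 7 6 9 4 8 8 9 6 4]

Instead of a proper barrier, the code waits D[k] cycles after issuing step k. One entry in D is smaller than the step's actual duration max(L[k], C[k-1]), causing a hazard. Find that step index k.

hazard at step 4

k=0 barrier L[0]=2→2c, D[0]=2 ok
k=1 barrier max(L[1]=7,C[0]=6)→7c, D[1]=7 ok
k=2 barrier max(L[2]=6,C[1]=6)→6c, D[2]=6 ok
k=3 barrier max(L[3]=9,C[2]=3)→9c, D[3]=9 ok
k=4 barrier max(L[4]=2,C[3]=8)→8c, D[4]=4 SHORT
k=5 barrier max(L[5]=8,C[4]=7)→8c, D[5]=8 ok
k=6 barrier max(L[6]=8,C[5]=4)→8c, D[6]=8 ok
k=7 barrier max(L[7]=3,C[6]=9)→9c, D[7]=9 ok
k=8 barrier max(L[8]=5,C[7]=6)→6c, D[8]=6 ok
k=9 barrier C[8]=4→4c, D[9]=4 ok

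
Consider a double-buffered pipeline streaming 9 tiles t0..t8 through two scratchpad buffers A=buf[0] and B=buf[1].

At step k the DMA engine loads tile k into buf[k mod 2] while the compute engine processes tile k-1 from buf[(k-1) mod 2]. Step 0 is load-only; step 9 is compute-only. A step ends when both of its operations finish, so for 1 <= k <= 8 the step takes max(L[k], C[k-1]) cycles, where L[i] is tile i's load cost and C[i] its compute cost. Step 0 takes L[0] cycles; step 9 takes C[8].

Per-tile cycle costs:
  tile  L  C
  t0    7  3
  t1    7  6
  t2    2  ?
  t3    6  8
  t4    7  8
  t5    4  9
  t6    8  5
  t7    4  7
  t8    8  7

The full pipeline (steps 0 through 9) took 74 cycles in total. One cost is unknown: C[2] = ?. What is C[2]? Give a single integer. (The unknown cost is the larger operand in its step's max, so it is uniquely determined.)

C[2] = 9

step 0 → dur = L[0]=7 = 7
step 1 → dur = max(L[1]=7, C[0]=3) = 7
step 2 → dur = max(L[2]=2, C[1]=6) = 6
step 3 → dur = max(L[3]=6, C[2]=?) = C[2]  (unknown; binding)
step 4 → dur = max(L[4]=7, C[3]=8) = 8
step 5 → dur = max(L[5]=4, C[4]=8) = 8
step 6 → dur = max(L[6]=8, C[5]=9) = 9
step 7 → dur = max(L[7]=4, C[6]=5) = 5
step 8 → dur = max(L[8]=8, C[7]=7) = 8
step 9 → dur = C[8]=7 = 7
sum of known step durations = 65
dur[3] = total - known = 74 - 65 = 9
C[2] is the binding max in step 3, so C[2] = dur[3] = 9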